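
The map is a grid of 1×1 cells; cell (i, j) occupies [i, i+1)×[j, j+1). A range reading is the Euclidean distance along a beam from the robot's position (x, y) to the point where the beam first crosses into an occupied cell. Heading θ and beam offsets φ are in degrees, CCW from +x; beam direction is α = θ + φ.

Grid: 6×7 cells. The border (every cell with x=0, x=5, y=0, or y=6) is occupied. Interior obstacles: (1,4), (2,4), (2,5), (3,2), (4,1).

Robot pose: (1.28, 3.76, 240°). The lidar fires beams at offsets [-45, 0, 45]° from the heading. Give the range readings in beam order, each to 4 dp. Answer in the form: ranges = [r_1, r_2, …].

beam 1: φ=-45°, α=195°
  dir = (cos 195°, sin 195°) = (-0.9659, -0.2588); from cell (1,3)
  next x-line at t=0.2899, next y-line at t=2.9364; Δt_x=1.0353, Δt_y=3.8637
    x: enter (0,3) at t=0.2899 ← occupied
  → r_1 = 0.2899
beam 2: φ=0°, α=240°
  dir = (cos 240°, sin 240°) = (-0.5000, -0.8660); from cell (1,3)
  next x-line at t=0.5600, next y-line at t=0.8776; Δt_x=2.0000, Δt_y=1.1547
    x: enter (0,3) at t=0.5600 ← occupied
  → r_2 = 0.5600
beam 3: φ=45°, α=285°
  dir = (cos 285°, sin 285°) = (0.2588, -0.9659); from cell (1,3)
  next x-line at t=2.7819, next y-line at t=0.7868; Δt_x=3.8637, Δt_y=1.0353
    y: enter (1,2) at t=0.7868
    y: enter (1,1) at t=1.8221
    x: enter (2,1) at t=2.7819
    y: enter (2,0) at t=2.8574 ← occupied
  → r_3 = 2.8574

ranges = [0.2899, 0.5600, 2.8574]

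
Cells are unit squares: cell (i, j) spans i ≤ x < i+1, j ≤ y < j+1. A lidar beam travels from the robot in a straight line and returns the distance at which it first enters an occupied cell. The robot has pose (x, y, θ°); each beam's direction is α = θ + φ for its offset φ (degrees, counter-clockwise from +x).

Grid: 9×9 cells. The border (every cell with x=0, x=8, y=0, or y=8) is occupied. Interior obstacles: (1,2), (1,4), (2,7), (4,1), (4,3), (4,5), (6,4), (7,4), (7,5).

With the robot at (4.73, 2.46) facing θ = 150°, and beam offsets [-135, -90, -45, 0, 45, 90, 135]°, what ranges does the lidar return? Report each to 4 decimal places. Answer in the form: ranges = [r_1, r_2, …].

ranges = [3.3854, 2.5400, 0.5590, 3.1523, 3.8616, 0.5312, 0.4762]

beam 1: φ=-135°, α=15°
  d=(0.9659,0.2588)  start (4,2)  tX=0.2795 tY=2.0864  stride 1/|dx|=1.0353 1/|dy|=3.8637
    cross x-line → (5,2), t=0.2795
    cross x-line → (6,2), t=1.3148
    cross y-line → (6,3), t=2.0864
    cross x-line → (7,3), t=2.3501
    cross x-line → (8,3), t=3.3854 (wall)
  → r_1 = 3.3854
beam 2: φ=-90°, α=60°
  d=(0.5000,0.8660)  start (4,2)  tX=0.5400 tY=0.6235  stride 1/|dx|=2.0000 1/|dy|=1.1547
    cross x-line → (5,2), t=0.5400
    cross y-line → (5,3), t=0.6235
    cross y-line → (5,4), t=1.7782
    cross x-line → (6,4), t=2.5400 (wall)
  → r_2 = 2.5400
beam 3: φ=-45°, α=105°
  d=(-0.2588,0.9659)  start (4,2)  tX=2.8205 tY=0.5590  stride 1/|dx|=3.8637 1/|dy|=1.0353
    cross y-line → (4,3), t=0.5590 (wall)
  → r_3 = 0.5590
beam 4: φ=0°, α=150°
  d=(-0.8660,0.5000)  start (4,2)  tX=0.8429 tY=1.0800  stride 1/|dx|=1.1547 1/|dy|=2.0000
    cross x-line → (3,2), t=0.8429
    cross y-line → (3,3), t=1.0800
    cross x-line → (2,3), t=1.9976
    cross y-line → (2,4), t=3.0800
    cross x-line → (1,4), t=3.1523 (wall)
  → r_4 = 3.1523
beam 5: φ=45°, α=195°
  d=(-0.9659,-0.2588)  start (4,2)  tX=0.7558 tY=1.7773  stride 1/|dx|=1.0353 1/|dy|=3.8637
    cross x-line → (3,2), t=0.7558
    cross y-line → (3,1), t=1.7773
    cross x-line → (2,1), t=1.7910
    cross x-line → (1,1), t=2.8263
    cross x-line → (0,1), t=3.8616 (wall)
  → r_5 = 3.8616
beam 6: φ=90°, α=240°
  d=(-0.5000,-0.8660)  start (4,2)  tX=1.4600 tY=0.5312  stride 1/|dx|=2.0000 1/|dy|=1.1547
    cross y-line → (4,1), t=0.5312 (wall)
  → r_6 = 0.5312
beam 7: φ=135°, α=285°
  d=(0.2588,-0.9659)  start (4,2)  tX=1.0432 tY=0.4762  stride 1/|dx|=3.8637 1/|dy|=1.0353
    cross y-line → (4,1), t=0.4762 (wall)
  → r_7 = 0.4762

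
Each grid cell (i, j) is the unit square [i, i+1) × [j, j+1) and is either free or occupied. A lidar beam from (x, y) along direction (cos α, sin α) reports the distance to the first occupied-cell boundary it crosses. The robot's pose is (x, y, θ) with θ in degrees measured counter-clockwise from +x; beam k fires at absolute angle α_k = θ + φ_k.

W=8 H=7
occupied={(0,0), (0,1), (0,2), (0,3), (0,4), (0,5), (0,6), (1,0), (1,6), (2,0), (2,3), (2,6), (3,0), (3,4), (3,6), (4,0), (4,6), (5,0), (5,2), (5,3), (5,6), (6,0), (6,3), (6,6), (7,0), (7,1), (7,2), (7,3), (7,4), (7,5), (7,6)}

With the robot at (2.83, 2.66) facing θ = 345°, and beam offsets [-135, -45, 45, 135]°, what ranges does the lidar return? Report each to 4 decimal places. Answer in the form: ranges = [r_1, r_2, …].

beam 1: φ=-135°, α=210°
  direction (-0.8660, -0.5000); cell (2,2); t to first gridline: x 0.9584, y 1.3200 (then +1.1547 / +2.0000)
    (1,2) via x @ 0.9584
    (1,1) via y @ 1.3200
    (0,1) via x @ 2.1131  # hit
  → r_1 = 2.1131
beam 2: φ=-45°, α=300°
  direction (0.5000, -0.8660); cell (2,2); t to first gridline: x 0.3400, y 0.7621 (then +2.0000 / +1.1547)
    (3,2) via x @ 0.3400
    (3,1) via y @ 0.7621
    (3,0) via y @ 1.9168  # hit
  → r_2 = 1.9168
beam 3: φ=45°, α=30°
  direction (0.8660, 0.5000); cell (2,2); t to first gridline: x 0.1963, y 0.6800 (then +1.1547 / +2.0000)
    (3,2) via x @ 0.1963
    (3,3) via y @ 0.6800
    (4,3) via x @ 1.3510
    (5,3) via x @ 2.5057  # hit
  → r_3 = 2.5057
beam 4: φ=135°, α=120°
  direction (-0.5000, 0.8660); cell (2,2); t to first gridline: x 1.6600, y 0.3926 (then +2.0000 / +1.1547)
    (2,3) via y @ 0.3926  # hit
  → r_4 = 0.3926

ranges = [2.1131, 1.9168, 2.5057, 0.3926]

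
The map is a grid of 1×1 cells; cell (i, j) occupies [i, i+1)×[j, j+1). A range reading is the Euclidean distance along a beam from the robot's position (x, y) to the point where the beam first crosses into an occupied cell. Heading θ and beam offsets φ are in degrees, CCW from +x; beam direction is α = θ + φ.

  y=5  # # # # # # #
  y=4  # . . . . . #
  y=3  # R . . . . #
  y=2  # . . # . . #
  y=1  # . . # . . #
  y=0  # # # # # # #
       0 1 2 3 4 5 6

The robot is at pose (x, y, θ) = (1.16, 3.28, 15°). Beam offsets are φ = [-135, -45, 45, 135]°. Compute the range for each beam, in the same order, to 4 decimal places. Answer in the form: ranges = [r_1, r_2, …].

ranges = [0.3200, 2.1246, 1.9861, 0.1848]

beam 1: φ=-135°, α=240°
  d=(-0.5000,-0.8660)  start (1,3)  tX=0.3200 tY=0.3233  stride 1/|dx|=2.0000 1/|dy|=1.1547
    cross x-line → (0,3), t=0.3200 (wall)
  → r_1 = 0.3200
beam 2: φ=-45°, α=330°
  d=(0.8660,-0.5000)  start (1,3)  tX=0.9699 tY=0.5600  stride 1/|dx|=1.1547 1/|dy|=2.0000
    cross y-line → (1,2), t=0.5600
    cross x-line → (2,2), t=0.9699
    cross x-line → (3,2), t=2.1246 (wall)
  → r_2 = 2.1246
beam 3: φ=45°, α=60°
  d=(0.5000,0.8660)  start (1,3)  tX=1.6800 tY=0.8314  stride 1/|dx|=2.0000 1/|dy|=1.1547
    cross y-line → (1,4), t=0.8314
    cross x-line → (2,4), t=1.6800
    cross y-line → (2,5), t=1.9861 (wall)
  → r_3 = 1.9861
beam 4: φ=135°, α=150°
  d=(-0.8660,0.5000)  start (1,3)  tX=0.1848 tY=1.4400  stride 1/|dx|=1.1547 1/|dy|=2.0000
    cross x-line → (0,3), t=0.1848 (wall)
  → r_4 = 0.1848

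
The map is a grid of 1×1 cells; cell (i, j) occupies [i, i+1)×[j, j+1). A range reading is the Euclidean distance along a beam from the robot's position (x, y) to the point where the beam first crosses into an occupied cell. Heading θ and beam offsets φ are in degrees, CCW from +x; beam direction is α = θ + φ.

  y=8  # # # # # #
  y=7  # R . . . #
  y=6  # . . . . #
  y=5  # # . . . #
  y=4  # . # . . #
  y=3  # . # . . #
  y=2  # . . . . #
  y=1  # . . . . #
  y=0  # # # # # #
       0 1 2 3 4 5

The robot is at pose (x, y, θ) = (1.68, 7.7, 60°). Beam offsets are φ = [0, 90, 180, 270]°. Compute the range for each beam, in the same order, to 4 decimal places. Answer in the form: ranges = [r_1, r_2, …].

beam 1: φ=0°, α=60°
  dir = (cos 60°, sin 60°) = (0.5000, 0.8660); from cell (1,7)
  next x-line at t=0.6400, next y-line at t=0.3464; Δt_x=2.0000, Δt_y=1.1547
    y: enter (1,8) at t=0.3464 ← occupied
  → r_1 = 0.3464
beam 2: φ=90°, α=150°
  dir = (cos 150°, sin 150°) = (-0.8660, 0.5000); from cell (1,7)
  next x-line at t=0.7852, next y-line at t=0.6000; Δt_x=1.1547, Δt_y=2.0000
    y: enter (1,8) at t=0.6000 ← occupied
  → r_2 = 0.6000
beam 3: φ=180°, α=240°
  dir = (cos 240°, sin 240°) = (-0.5000, -0.8660); from cell (1,7)
  next x-line at t=1.3600, next y-line at t=0.8083; Δt_x=2.0000, Δt_y=1.1547
    y: enter (1,6) at t=0.8083
    x: enter (0,6) at t=1.3600 ← occupied
  → r_3 = 1.3600
beam 4: φ=270°, α=330°
  dir = (cos 330°, sin 330°) = (0.8660, -0.5000); from cell (1,7)
  next x-line at t=0.3695, next y-line at t=1.4000; Δt_x=1.1547, Δt_y=2.0000
    x: enter (2,7) at t=0.3695
    y: enter (2,6) at t=1.4000
    x: enter (3,6) at t=1.5242
    x: enter (4,6) at t=2.6789
    y: enter (4,5) at t=3.4000
    x: enter (5,5) at t=3.8336 ← occupied
  → r_4 = 3.8336

ranges = [0.3464, 0.6000, 1.3600, 3.8336]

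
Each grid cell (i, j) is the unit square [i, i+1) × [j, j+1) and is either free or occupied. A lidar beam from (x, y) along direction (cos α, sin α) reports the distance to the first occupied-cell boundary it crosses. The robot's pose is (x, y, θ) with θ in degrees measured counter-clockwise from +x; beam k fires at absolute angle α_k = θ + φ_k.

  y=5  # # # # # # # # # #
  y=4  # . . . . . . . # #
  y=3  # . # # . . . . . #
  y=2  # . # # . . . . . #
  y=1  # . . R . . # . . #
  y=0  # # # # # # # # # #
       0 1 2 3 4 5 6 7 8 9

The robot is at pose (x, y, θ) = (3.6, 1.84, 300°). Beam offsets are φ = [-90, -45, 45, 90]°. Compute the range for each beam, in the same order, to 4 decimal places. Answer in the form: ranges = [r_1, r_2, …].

ranges = [1.6800, 0.8696, 2.4847, 0.3200]

beam 1: φ=-90°, α=210°
  cosα=-0.8660 sinα=-0.5000 | (3,1) | tMaxX 0.6928 tMaxY 1.6800 | tΔX 1.1547 tΔY 2.0000
    t=0.6928 [x] (2,1)
    t=1.6800 [y] (2,0) — stop
  → r_1 = 1.6800
beam 2: φ=-45°, α=255°
  cosα=-0.2588 sinα=-0.9659 | (3,1) | tMaxX 2.3182 tMaxY 0.8696 | tΔX 3.8637 tΔY 1.0353
    t=0.8696 [y] (3,0) — stop
  → r_2 = 0.8696
beam 3: φ=45°, α=345°
  cosα=0.9659 sinα=-0.2588 | (3,1) | tMaxX 0.4141 tMaxY 3.2455 | tΔX 1.0353 tΔY 3.8637
    t=0.4141 [x] (4,1)
    t=1.4494 [x] (5,1)
    t=2.4847 [x] (6,1) — stop
  → r_3 = 2.4847
beam 4: φ=90°, α=30°
  cosα=0.8660 sinα=0.5000 | (3,1) | tMaxX 0.4619 tMaxY 0.3200 | tΔX 1.1547 tΔY 2.0000
    t=0.3200 [y] (3,2) — stop
  → r_4 = 0.3200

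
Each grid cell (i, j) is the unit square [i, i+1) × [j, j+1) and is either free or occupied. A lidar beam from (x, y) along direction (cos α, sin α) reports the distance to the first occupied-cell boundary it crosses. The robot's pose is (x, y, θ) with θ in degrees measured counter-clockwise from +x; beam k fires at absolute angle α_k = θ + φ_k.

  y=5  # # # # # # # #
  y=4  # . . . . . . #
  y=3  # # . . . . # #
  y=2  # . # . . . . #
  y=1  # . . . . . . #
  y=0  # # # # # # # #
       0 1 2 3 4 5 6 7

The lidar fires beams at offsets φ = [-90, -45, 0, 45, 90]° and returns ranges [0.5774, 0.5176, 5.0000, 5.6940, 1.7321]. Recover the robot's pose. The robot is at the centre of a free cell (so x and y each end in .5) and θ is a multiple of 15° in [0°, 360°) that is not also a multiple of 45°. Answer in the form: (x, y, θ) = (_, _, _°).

Candidates: 21 free-cell centres × 16 headings = 336 poses. Raycast each; keep the one whose scan matches to 4 dp.
  (4.5, 3.5, 285°): beam 1 = 1.9319 ≠ 0.5774 ✗
  (2.5, 1.5, 255°): beam 1 = 1.5529 ≠ 0.5774 ✗
  (3.5, 1.5, 210°): beam 1 = 1.0000 ≠ 0.5774 ✗
  …
  (6.5, 2.5, 150°): r_1=0.5774, r_2=0.5176, r_3=5.0000, r_4=5.6940, r_5=1.7321 — all match ✓
Only this pose fits every beam.

(x, y, θ) = (6.5, 2.5, 150°)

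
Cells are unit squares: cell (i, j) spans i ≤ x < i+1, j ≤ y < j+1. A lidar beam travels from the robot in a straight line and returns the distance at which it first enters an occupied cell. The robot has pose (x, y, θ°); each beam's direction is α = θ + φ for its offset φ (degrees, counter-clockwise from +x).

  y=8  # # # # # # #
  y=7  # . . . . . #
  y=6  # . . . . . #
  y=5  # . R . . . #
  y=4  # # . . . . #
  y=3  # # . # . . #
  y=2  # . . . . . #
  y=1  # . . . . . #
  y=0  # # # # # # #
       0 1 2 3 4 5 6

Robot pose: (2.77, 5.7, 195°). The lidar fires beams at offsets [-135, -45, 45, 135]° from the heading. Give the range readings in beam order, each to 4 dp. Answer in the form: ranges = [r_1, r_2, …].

beam 1: φ=-135°, α=60°
  d=(0.5000,0.8660)  start (2,5)  tX=0.4600 tY=0.3464  stride 1/|dx|=2.0000 1/|dy|=1.1547
    cross y-line → (2,6), t=0.3464
    cross x-line → (3,6), t=0.4600
    cross y-line → (3,7), t=1.5011
    cross x-line → (4,7), t=2.4600
    cross y-line → (4,8), t=2.6558 (wall)
  → r_1 = 2.6558
beam 2: φ=-45°, α=150°
  d=(-0.8660,0.5000)  start (2,5)  tX=0.8891 tY=0.6000  stride 1/|dx|=1.1547 1/|dy|=2.0000
    cross y-line → (2,6), t=0.6000
    cross x-line → (1,6), t=0.8891
    cross x-line → (0,6), t=2.0438 (wall)
  → r_2 = 2.0438
beam 3: φ=45°, α=240°
  d=(-0.5000,-0.8660)  start (2,5)  tX=1.5400 tY=0.8083  stride 1/|dx|=2.0000 1/|dy|=1.1547
    cross y-line → (2,4), t=0.8083
    cross x-line → (1,4), t=1.5400 (wall)
  → r_3 = 1.5400
beam 4: φ=135°, α=330°
  d=(0.8660,-0.5000)  start (2,5)  tX=0.2656 tY=1.4000  stride 1/|dx|=1.1547 1/|dy|=2.0000
    cross x-line → (3,5), t=0.2656
    cross y-line → (3,4), t=1.4000
    cross x-line → (4,4), t=1.4203
    cross x-line → (5,4), t=2.5750
    cross y-line → (5,3), t=3.4000
    cross x-line → (6,3), t=3.7297 (wall)
  → r_4 = 3.7297

ranges = [2.6558, 2.0438, 1.5400, 3.7297]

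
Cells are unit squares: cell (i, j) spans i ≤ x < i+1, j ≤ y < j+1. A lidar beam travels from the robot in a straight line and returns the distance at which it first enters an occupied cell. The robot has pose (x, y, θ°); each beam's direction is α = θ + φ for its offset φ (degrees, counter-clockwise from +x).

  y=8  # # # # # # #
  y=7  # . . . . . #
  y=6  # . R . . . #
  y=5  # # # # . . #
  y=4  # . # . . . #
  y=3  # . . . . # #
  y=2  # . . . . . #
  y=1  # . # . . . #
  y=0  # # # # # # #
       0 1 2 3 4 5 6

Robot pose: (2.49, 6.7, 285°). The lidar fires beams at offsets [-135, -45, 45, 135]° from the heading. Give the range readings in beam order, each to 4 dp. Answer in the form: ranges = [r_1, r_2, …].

ranges = [1.7205, 0.8083, 1.4000, 1.5011]

beam 1: φ=-135°, α=150°
  d=(-0.8660,0.5000)  start (2,6)  tX=0.5658 tY=0.6000  stride 1/|dx|=1.1547 1/|dy|=2.0000
    cross x-line → (1,6), t=0.5658
    cross y-line → (1,7), t=0.6000
    cross x-line → (0,7), t=1.7205 (wall)
  → r_1 = 1.7205
beam 2: φ=-45°, α=240°
  d=(-0.5000,-0.8660)  start (2,6)  tX=0.9800 tY=0.8083  stride 1/|dx|=2.0000 1/|dy|=1.1547
    cross y-line → (2,5), t=0.8083 (wall)
  → r_2 = 0.8083
beam 3: φ=45°, α=330°
  d=(0.8660,-0.5000)  start (2,6)  tX=0.5889 tY=1.4000  stride 1/|dx|=1.1547 1/|dy|=2.0000
    cross x-line → (3,6), t=0.5889
    cross y-line → (3,5), t=1.4000 (wall)
  → r_3 = 1.4000
beam 4: φ=135°, α=60°
  d=(0.5000,0.8660)  start (2,6)  tX=1.0200 tY=0.3464  stride 1/|dx|=2.0000 1/|dy|=1.1547
    cross y-line → (2,7), t=0.3464
    cross x-line → (3,7), t=1.0200
    cross y-line → (3,8), t=1.5011 (wall)
  → r_4 = 1.5011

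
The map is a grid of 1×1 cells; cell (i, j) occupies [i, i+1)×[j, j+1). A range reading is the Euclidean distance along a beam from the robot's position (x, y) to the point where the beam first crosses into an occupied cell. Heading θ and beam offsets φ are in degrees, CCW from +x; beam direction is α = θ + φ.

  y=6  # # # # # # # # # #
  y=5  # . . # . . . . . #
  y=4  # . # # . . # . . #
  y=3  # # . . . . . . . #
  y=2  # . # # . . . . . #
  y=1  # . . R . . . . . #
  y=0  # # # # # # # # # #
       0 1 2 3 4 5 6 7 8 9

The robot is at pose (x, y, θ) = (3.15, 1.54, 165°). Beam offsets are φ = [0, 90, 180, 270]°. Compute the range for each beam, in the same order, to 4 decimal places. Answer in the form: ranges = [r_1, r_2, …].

beam 1: φ=0°, α=165°
  dir = (cos 165°, sin 165°) = (-0.9659, 0.2588); from cell (3,1)
  next x-line at t=0.1553, next y-line at t=1.7773; Δt_x=1.0353, Δt_y=3.8637
    x: enter (2,1) at t=0.1553
    x: enter (1,1) at t=1.1906
    y: enter (1,2) at t=1.7773
    x: enter (0,2) at t=2.2258 ← occupied
  → r_1 = 2.2258
beam 2: φ=90°, α=255°
  dir = (cos 255°, sin 255°) = (-0.2588, -0.9659); from cell (3,1)
  next x-line at t=0.5796, next y-line at t=0.5590; Δt_x=3.8637, Δt_y=1.0353
    y: enter (3,0) at t=0.5590 ← occupied
  → r_2 = 0.5590
beam 3: φ=180°, α=345°
  dir = (cos 345°, sin 345°) = (0.9659, -0.2588); from cell (3,1)
  next x-line at t=0.8800, next y-line at t=2.0864; Δt_x=1.0353, Δt_y=3.8637
    x: enter (4,1) at t=0.8800
    x: enter (5,1) at t=1.9153
    y: enter (5,0) at t=2.0864 ← occupied
  → r_3 = 2.0864
beam 4: φ=270°, α=75°
  dir = (cos 75°, sin 75°) = (0.2588, 0.9659); from cell (3,1)
  next x-line at t=3.2841, next y-line at t=0.4762; Δt_x=3.8637, Δt_y=1.0353
    y: enter (3,2) at t=0.4762 ← occupied
  → r_4 = 0.4762

ranges = [2.2258, 0.5590, 2.0864, 0.4762]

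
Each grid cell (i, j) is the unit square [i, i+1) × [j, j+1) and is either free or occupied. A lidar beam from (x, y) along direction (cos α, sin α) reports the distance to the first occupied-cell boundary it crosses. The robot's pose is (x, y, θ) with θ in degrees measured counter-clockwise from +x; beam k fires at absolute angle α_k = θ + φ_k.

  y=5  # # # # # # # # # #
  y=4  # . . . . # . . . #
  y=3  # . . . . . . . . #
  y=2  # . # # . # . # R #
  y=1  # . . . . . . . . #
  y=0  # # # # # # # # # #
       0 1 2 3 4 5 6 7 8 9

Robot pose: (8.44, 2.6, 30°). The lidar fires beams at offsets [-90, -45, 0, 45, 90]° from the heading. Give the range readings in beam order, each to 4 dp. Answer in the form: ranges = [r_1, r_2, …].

ranges = [1.1200, 0.5798, 0.6466, 2.1637, 2.7713]

beam 1: φ=-90°, α=300°
  direction (0.5000, -0.8660); cell (8,2); t to first gridline: x 1.1200, y 0.6928 (then +2.0000 / +1.1547)
    (8,1) via y @ 0.6928
    (9,1) via x @ 1.1200  # hit
  → r_1 = 1.1200
beam 2: φ=-45°, α=345°
  direction (0.9659, -0.2588); cell (8,2); t to first gridline: x 0.5798, y 2.3182 (then +1.0353 / +3.8637)
    (9,2) via x @ 0.5798  # hit
  → r_2 = 0.5798
beam 3: φ=0°, α=30°
  direction (0.8660, 0.5000); cell (8,2); t to first gridline: x 0.6466, y 0.8000 (then +1.1547 / +2.0000)
    (9,2) via x @ 0.6466  # hit
  → r_3 = 0.6466
beam 4: φ=45°, α=75°
  direction (0.2588, 0.9659); cell (8,2); t to first gridline: x 2.1637, y 0.4141 (then +3.8637 / +1.0353)
    (8,3) via y @ 0.4141
    (8,4) via y @ 1.4494
    (9,4) via x @ 2.1637  # hit
  → r_4 = 2.1637
beam 5: φ=90°, α=120°
  direction (-0.5000, 0.8660); cell (8,2); t to first gridline: x 0.8800, y 0.4619 (then +2.0000 / +1.1547)
    (8,3) via y @ 0.4619
    (7,3) via x @ 0.8800
    (7,4) via y @ 1.6166
    (7,5) via y @ 2.7713  # hit
  → r_5 = 2.7713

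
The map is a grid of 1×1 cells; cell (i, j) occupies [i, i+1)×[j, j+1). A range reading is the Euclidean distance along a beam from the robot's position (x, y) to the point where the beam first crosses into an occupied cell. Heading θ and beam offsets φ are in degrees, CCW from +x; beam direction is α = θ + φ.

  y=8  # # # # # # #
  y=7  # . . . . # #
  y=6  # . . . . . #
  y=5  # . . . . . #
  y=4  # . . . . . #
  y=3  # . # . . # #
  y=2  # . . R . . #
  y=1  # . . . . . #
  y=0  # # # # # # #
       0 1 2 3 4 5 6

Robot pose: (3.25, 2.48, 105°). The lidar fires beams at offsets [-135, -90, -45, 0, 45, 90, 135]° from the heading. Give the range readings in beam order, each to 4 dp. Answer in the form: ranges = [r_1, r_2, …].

beam 1: φ=-135°, α=330°
  cosα=0.8660 sinα=-0.5000 | (3,2) | tMaxX 0.8660 tMaxY 0.9600 | tΔX 1.1547 tΔY 2.0000
    t=0.8660 [x] (4,2)
    t=0.9600 [y] (4,1)
    t=2.0207 [x] (5,1)
    t=2.9600 [y] (5,0) — stop
  → r_1 = 2.9600
beam 2: φ=-90°, α=15°
  cosα=0.9659 sinα=0.2588 | (3,2) | tMaxX 0.7765 tMaxY 2.0091 | tΔX 1.0353 tΔY 3.8637
    t=0.7765 [x] (4,2)
    t=1.8117 [x] (5,2)
    t=2.0091 [y] (5,3) — stop
  → r_2 = 2.0091
beam 3: φ=-45°, α=60°
  cosα=0.5000 sinα=0.8660 | (3,2) | tMaxX 1.5000 tMaxY 0.6004 | tΔX 2.0000 tΔY 1.1547
    t=0.6004 [y] (3,3)
    t=1.5000 [x] (4,3)
    t=1.7551 [y] (4,4)
    t=2.9098 [y] (4,5)
    t=3.5000 [x] (5,5)
    t=4.0645 [y] (5,6)
    t=5.2192 [y] (5,7) — stop
  → r_3 = 5.2192
beam 4: φ=0°, α=105°
  cosα=-0.2588 sinα=0.9659 | (3,2) | tMaxX 0.9659 tMaxY 0.5383 | tΔX 3.8637 tΔY 1.0353
    t=0.5383 [y] (3,3)
    t=0.9659 [x] (2,3) — stop
  → r_4 = 0.9659
beam 5: φ=45°, α=150°
  cosα=-0.8660 sinα=0.5000 | (3,2) | tMaxX 0.2887 tMaxY 1.0400 | tΔX 1.1547 tΔY 2.0000
    t=0.2887 [x] (2,2)
    t=1.0400 [y] (2,3) — stop
  → r_5 = 1.0400
beam 6: φ=90°, α=195°
  cosα=-0.9659 sinα=-0.2588 | (3,2) | tMaxX 0.2588 tMaxY 1.8546 | tΔX 1.0353 tΔY 3.8637
    t=0.2588 [x] (2,2)
    t=1.2941 [x] (1,2)
    t=1.8546 [y] (1,1)
    t=2.3294 [x] (0,1) — stop
  → r_6 = 2.3294
beam 7: φ=135°, α=240°
  cosα=-0.5000 sinα=-0.8660 | (3,2) | tMaxX 0.5000 tMaxY 0.5543 | tΔX 2.0000 tΔY 1.1547
    t=0.5000 [x] (2,2)
    t=0.5543 [y] (2,1)
    t=1.7090 [y] (2,0) — stop
  → r_7 = 1.7090

ranges = [2.9600, 2.0091, 5.2192, 0.9659, 1.0400, 2.3294, 1.7090]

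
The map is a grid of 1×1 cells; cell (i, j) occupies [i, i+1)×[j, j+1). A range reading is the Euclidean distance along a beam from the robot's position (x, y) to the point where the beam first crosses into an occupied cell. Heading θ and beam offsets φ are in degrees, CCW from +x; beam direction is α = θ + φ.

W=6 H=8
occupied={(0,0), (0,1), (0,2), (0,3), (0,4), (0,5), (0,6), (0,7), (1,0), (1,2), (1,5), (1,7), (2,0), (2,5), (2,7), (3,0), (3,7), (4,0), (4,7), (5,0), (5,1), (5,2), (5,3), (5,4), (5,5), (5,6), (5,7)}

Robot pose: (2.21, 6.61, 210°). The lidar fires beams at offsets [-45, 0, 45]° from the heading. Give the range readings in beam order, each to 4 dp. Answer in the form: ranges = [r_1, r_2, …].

beam 1: φ=-45°, α=165°
  d=(-0.9659,0.2588)  start (2,6)  tX=0.2174 tY=1.5068  stride 1/|dx|=1.0353 1/|dy|=3.8637
    cross x-line → (1,6), t=0.2174
    cross x-line → (0,6), t=1.2527 (wall)
  → r_1 = 1.2527
beam 2: φ=0°, α=210°
  d=(-0.8660,-0.5000)  start (2,6)  tX=0.2425 tY=1.2200  stride 1/|dx|=1.1547 1/|dy|=2.0000
    cross x-line → (1,6), t=0.2425
    cross y-line → (1,5), t=1.2200 (wall)
  → r_2 = 1.2200
beam 3: φ=45°, α=255°
  d=(-0.2588,-0.9659)  start (2,6)  tX=0.8114 tY=0.6315  stride 1/|dx|=3.8637 1/|dy|=1.0353
    cross y-line → (2,5), t=0.6315 (wall)
  → r_3 = 0.6315

ranges = [1.2527, 1.2200, 0.6315]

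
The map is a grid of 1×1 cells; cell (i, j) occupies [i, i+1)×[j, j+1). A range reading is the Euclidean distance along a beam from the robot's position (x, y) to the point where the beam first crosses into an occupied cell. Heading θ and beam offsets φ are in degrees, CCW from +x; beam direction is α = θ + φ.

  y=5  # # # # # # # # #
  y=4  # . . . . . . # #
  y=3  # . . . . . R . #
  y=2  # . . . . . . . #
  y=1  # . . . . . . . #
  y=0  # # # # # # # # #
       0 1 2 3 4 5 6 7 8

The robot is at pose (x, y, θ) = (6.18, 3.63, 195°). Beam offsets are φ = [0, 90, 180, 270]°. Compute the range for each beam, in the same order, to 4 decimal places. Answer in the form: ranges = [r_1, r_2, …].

ranges = [5.3627, 2.7228, 1.4296, 1.4183]

beam 1: φ=0°, α=195°
  d=(-0.9659,-0.2588)  start (6,3)  tX=0.1863 tY=2.4341  stride 1/|dx|=1.0353 1/|dy|=3.8637
    cross x-line → (5,3), t=0.1863
    cross x-line → (4,3), t=1.2216
    cross x-line → (3,3), t=2.2569
    cross y-line → (3,2), t=2.4341
    cross x-line → (2,2), t=3.2922
    cross x-line → (1,2), t=4.3275
    cross x-line → (0,2), t=5.3627 (wall)
  → r_1 = 5.3627
beam 2: φ=90°, α=285°
  d=(0.2588,-0.9659)  start (6,3)  tX=3.1682 tY=0.6522  stride 1/|dx|=3.8637 1/|dy|=1.0353
    cross y-line → (6,2), t=0.6522
    cross y-line → (6,1), t=1.6875
    cross y-line → (6,0), t=2.7228 (wall)
  → r_2 = 2.7228
beam 3: φ=180°, α=15°
  d=(0.9659,0.2588)  start (6,3)  tX=0.8489 tY=1.4296  stride 1/|dx|=1.0353 1/|dy|=3.8637
    cross x-line → (7,3), t=0.8489
    cross y-line → (7,4), t=1.4296 (wall)
  → r_3 = 1.4296
beam 4: φ=270°, α=105°
  d=(-0.2588,0.9659)  start (6,3)  tX=0.6955 tY=0.3831  stride 1/|dx|=3.8637 1/|dy|=1.0353
    cross y-line → (6,4), t=0.3831
    cross x-line → (5,4), t=0.6955
    cross y-line → (5,5), t=1.4183 (wall)
  → r_4 = 1.4183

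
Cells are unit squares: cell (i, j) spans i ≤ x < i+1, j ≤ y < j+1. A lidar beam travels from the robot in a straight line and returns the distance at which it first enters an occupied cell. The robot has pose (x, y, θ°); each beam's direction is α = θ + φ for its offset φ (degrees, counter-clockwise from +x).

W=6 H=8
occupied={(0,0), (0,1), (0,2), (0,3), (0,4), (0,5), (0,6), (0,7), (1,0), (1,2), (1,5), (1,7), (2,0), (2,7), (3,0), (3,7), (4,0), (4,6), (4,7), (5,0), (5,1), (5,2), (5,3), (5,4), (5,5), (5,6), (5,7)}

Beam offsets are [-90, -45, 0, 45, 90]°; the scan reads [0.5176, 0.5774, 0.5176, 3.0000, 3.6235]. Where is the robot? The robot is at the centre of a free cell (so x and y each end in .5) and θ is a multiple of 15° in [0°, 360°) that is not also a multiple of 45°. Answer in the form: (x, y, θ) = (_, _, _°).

The pose lattice has 21·16 = 336 candidates. Test each by forward raycasting.
  (2.5, 6.5, 210°): beam 1 = 0.5774 ≠ 0.5176 ✗
  (4.5, 2.5, 60°): beam 1 = 0.5774 ≠ 0.5176 ✗
  (1.5, 4.5, 330°): beam 1 = 1.0000 ≠ 0.5176 ✗
  …
  (4.5, 5.5, 105°): r_1=0.5176, r_2=0.5774, r_3=0.5176, r_4=3.0000, r_5=3.6235 — all match ✓
Unique over the lattice → pose = (4.5, 5.5, 105°).

(x, y, θ) = (4.5, 5.5, 105°)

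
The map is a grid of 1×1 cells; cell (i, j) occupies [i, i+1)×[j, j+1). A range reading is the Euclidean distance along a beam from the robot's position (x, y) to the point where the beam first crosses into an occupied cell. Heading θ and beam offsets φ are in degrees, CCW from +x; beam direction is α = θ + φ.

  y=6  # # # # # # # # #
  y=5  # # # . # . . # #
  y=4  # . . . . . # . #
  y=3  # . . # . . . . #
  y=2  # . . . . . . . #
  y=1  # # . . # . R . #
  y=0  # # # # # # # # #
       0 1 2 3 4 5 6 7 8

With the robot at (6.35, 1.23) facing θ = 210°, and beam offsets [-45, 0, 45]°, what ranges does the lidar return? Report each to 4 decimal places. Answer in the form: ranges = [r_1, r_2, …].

ranges = [1.3976, 0.4600, 0.2381]

beam 1: φ=-45°, α=165°
  cosα=-0.9659 sinα=0.2588 | (6,1) | tMaxX 0.3623 tMaxY 2.9751 | tΔX 1.0353 tΔY 3.8637
    t=0.3623 [x] (5,1)
    t=1.3976 [x] (4,1) — stop
  → r_1 = 1.3976
beam 2: φ=0°, α=210°
  cosα=-0.8660 sinα=-0.5000 | (6,1) | tMaxX 0.4041 tMaxY 0.4600 | tΔX 1.1547 tΔY 2.0000
    t=0.4041 [x] (5,1)
    t=0.4600 [y] (5,0) — stop
  → r_2 = 0.4600
beam 3: φ=45°, α=255°
  cosα=-0.2588 sinα=-0.9659 | (6,1) | tMaxX 1.3523 tMaxY 0.2381 | tΔX 3.8637 tΔY 1.0353
    t=0.2381 [y] (6,0) — stop
  → r_3 = 0.2381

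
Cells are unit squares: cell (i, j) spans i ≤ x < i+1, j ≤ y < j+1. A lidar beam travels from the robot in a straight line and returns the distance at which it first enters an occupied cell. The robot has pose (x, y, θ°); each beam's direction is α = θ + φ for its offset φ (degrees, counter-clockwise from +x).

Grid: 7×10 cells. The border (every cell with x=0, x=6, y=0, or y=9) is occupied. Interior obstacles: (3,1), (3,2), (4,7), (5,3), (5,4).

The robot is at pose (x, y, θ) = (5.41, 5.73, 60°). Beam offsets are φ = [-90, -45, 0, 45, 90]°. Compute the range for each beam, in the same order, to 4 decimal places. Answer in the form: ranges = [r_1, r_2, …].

ranges = [0.6813, 0.6108, 1.1800, 1.5841, 5.0922]

beam 1: φ=-90°, α=330°
  d=(0.8660,-0.5000)  start (5,5)  tX=0.6813 tY=1.4600  stride 1/|dx|=1.1547 1/|dy|=2.0000
    cross x-line → (6,5), t=0.6813 (wall)
  → r_1 = 0.6813
beam 2: φ=-45°, α=15°
  d=(0.9659,0.2588)  start (5,5)  tX=0.6108 tY=1.0432  stride 1/|dx|=1.0353 1/|dy|=3.8637
    cross x-line → (6,5), t=0.6108 (wall)
  → r_2 = 0.6108
beam 3: φ=0°, α=60°
  d=(0.5000,0.8660)  start (5,5)  tX=1.1800 tY=0.3118  stride 1/|dx|=2.0000 1/|dy|=1.1547
    cross y-line → (5,6), t=0.3118
    cross x-line → (6,6), t=1.1800 (wall)
  → r_3 = 1.1800
beam 4: φ=45°, α=105°
  d=(-0.2588,0.9659)  start (5,5)  tX=1.5841 tY=0.2795  stride 1/|dx|=3.8637 1/|dy|=1.0353
    cross y-line → (5,6), t=0.2795
    cross y-line → (5,7), t=1.3148
    cross x-line → (4,7), t=1.5841 (wall)
  → r_4 = 1.5841
beam 5: φ=90°, α=150°
  d=(-0.8660,0.5000)  start (5,5)  tX=0.4734 tY=0.5400  stride 1/|dx|=1.1547 1/|dy|=2.0000
    cross x-line → (4,5), t=0.4734
    cross y-line → (4,6), t=0.5400
    cross x-line → (3,6), t=1.6281
    cross y-line → (3,7), t=2.5400
    cross x-line → (2,7), t=2.7828
    cross x-line → (1,7), t=3.9375
    cross y-line → (1,8), t=4.5400
    cross x-line → (0,8), t=5.0922 (wall)
  → r_5 = 5.0922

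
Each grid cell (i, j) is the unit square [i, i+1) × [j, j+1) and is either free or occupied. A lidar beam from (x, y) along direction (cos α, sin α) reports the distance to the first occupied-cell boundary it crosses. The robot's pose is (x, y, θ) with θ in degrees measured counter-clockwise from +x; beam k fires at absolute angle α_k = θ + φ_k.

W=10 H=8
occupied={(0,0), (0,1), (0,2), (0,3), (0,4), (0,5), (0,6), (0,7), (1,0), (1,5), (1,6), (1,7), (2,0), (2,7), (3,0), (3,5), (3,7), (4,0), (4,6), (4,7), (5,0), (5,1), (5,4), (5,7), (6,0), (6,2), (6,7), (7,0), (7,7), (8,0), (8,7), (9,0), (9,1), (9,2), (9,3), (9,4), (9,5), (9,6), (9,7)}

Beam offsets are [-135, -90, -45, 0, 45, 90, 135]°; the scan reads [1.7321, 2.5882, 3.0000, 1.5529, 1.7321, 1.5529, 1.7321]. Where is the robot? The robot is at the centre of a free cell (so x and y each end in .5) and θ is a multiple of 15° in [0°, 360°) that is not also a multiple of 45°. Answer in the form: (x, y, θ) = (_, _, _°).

(x, y, θ) = (7.5, 5.5, 345°)

Enumerate (i+0.5, j+0.5, θ) over the 41 free cells and 16 admissible headings. For each, cast all 7 beams and compare to the given ranges.
  (1.5, 4.5, 330°): beam 1 = 0.5176 ≠ 1.7321 ✗
  (3.5, 3.5, 120°): beam 1 = 2.5882 ≠ 1.7321 ✗
  (7.5, 5.5, 165°): beam 2 = 1.5529 ≠ 2.5882 ✗
  (4.5, 3.5, 75°): beam 2 = 1.9319 ≠ 2.5882 ✗
  …
  (7.5, 5.5, 345°): r_1=1.7321, r_2=2.5882, r_3=3.0000, r_4=1.5529, r_5=1.7321, r_6=1.5529, r_7=1.7321 — all match ✓
Unique over the lattice → pose = (7.5, 5.5, 345°).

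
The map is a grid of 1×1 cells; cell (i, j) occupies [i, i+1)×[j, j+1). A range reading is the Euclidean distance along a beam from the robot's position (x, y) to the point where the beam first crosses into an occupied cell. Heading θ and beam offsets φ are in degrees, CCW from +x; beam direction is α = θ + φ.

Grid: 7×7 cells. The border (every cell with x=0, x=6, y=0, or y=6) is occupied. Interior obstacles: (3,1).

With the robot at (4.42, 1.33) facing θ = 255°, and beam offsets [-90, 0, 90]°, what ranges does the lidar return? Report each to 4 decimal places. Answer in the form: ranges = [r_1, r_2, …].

beam 1: φ=-90°, α=165°
  cosα=-0.9659 sinα=0.2588 | (4,1) | tMaxX 0.4348 tMaxY 2.5887 | tΔX 1.0353 tΔY 3.8637
    t=0.4348 [x] (3,1) — stop
  → r_1 = 0.4348
beam 2: φ=0°, α=255°
  cosα=-0.2588 sinα=-0.9659 | (4,1) | tMaxX 1.6228 tMaxY 0.3416 | tΔX 3.8637 tΔY 1.0353
    t=0.3416 [y] (4,0) — stop
  → r_2 = 0.3416
beam 3: φ=90°, α=345°
  cosα=0.9659 sinα=-0.2588 | (4,1) | tMaxX 0.6005 tMaxY 1.2750 | tΔX 1.0353 tΔY 3.8637
    t=0.6005 [x] (5,1)
    t=1.2750 [y] (5,0) — stop
  → r_3 = 1.2750

ranges = [0.4348, 0.3416, 1.2750]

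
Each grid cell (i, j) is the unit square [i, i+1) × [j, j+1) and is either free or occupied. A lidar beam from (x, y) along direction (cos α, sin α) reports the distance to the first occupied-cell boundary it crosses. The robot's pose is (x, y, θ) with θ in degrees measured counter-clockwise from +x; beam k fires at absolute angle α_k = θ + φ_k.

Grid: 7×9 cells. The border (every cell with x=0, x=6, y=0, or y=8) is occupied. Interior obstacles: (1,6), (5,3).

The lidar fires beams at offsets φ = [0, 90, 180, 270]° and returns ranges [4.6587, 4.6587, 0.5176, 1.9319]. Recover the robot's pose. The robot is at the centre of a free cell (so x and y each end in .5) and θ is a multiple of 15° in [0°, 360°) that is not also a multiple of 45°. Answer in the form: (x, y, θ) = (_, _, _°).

(x, y, θ) = (1.5, 3.5, 345°)

Enumerate (i+0.5, j+0.5, θ) over the 33 free cells and 16 admissible headings. For each, cast all 4 beams and compare to the given ranges.
  (5.5, 1.5, 300°): beam 1 = 0.5774 ≠ 4.6587 ✗
  (4.5, 2.5, 150°): beam 1 = 4.0415 ≠ 4.6587 ✗
  (4.5, 5.5, 60°): beam 1 = 2.8868 ≠ 4.6587 ✗
  (2.5, 3.5, 30°): beam 1 = 4.0415 ≠ 4.6587 ✗
  …
  (1.5, 3.5, 345°): r_1=4.6587, r_2=4.6587, r_3=0.5176, r_4=1.9319 — all match ✓
No second candidate reproduces the full scan.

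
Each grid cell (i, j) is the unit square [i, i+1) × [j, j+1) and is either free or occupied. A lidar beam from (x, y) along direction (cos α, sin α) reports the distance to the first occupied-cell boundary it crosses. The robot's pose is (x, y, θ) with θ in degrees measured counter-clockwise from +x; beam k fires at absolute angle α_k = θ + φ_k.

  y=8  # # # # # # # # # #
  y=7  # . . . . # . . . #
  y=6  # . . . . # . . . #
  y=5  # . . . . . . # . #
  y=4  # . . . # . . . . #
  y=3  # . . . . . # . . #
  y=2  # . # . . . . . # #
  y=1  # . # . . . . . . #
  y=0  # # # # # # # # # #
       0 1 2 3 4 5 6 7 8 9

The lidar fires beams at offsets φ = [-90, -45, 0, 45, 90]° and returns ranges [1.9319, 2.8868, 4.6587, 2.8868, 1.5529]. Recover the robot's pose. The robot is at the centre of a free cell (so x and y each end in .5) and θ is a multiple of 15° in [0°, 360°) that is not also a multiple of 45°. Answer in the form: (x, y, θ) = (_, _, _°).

(x, y, θ) = (3.5, 7.5, 255°)

Candidates: 48 free-cell centres × 16 headings = 768 poses. Raycast each; keep the one whose scan matches to 4 dp.
  (6.5, 7.5, 60°): beam 1 = 2.8868 ≠ 1.9319 ✗
  (3.5, 3.5, 330°): beam 1 = 1.0000 ≠ 1.9319 ✗
  (4.5, 6.5, 75°): beam 1 = 0.5176 ≠ 1.9319 ✗
  (1.5, 5.5, 300°): beam 1 = 0.5774 ≠ 1.9319 ✗
  …
  (3.5, 7.5, 255°): r_1=1.9319, r_2=2.8868, r_3=4.6587, r_4=2.8868, r_5=1.5529 — all match ✓
Only this pose fits every beam.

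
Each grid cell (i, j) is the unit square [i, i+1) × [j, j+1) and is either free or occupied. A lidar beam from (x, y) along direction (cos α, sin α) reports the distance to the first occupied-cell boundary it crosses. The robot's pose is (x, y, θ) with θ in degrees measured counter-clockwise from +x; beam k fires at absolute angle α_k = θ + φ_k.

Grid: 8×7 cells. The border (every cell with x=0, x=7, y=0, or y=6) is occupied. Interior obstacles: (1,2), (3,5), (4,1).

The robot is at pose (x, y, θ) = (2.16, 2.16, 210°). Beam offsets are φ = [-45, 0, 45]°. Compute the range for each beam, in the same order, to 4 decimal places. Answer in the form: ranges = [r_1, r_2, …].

beam 1: φ=-45°, α=165°
  d=(-0.9659,0.2588)  start (2,2)  tX=0.1656 tY=3.2455  stride 1/|dx|=1.0353 1/|dy|=3.8637
    cross x-line → (1,2), t=0.1656 (wall)
  → r_1 = 0.1656
beam 2: φ=0°, α=210°
  d=(-0.8660,-0.5000)  start (2,2)  tX=0.1848 tY=0.3200  stride 1/|dx|=1.1547 1/|dy|=2.0000
    cross x-line → (1,2), t=0.1848 (wall)
  → r_2 = 0.1848
beam 3: φ=45°, α=255°
  d=(-0.2588,-0.9659)  start (2,2)  tX=0.6182 tY=0.1656  stride 1/|dx|=3.8637 1/|dy|=1.0353
    cross y-line → (2,1), t=0.1656
    cross x-line → (1,1), t=0.6182
    cross y-line → (1,0), t=1.2009 (wall)
  → r_3 = 1.2009

ranges = [0.1656, 0.1848, 1.2009]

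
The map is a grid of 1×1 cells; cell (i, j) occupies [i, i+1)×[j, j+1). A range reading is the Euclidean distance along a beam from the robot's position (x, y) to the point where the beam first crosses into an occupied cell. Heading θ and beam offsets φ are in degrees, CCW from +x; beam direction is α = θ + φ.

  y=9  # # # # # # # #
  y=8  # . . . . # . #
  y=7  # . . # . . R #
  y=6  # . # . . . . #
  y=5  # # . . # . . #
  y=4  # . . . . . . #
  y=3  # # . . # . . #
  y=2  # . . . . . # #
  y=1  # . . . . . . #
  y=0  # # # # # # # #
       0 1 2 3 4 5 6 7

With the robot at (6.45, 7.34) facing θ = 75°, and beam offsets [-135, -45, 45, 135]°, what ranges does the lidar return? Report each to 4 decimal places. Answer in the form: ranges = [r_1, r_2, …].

beam 1: φ=-135°, α=300°
  direction (0.5000, -0.8660); cell (6,7); t to first gridline: x 1.1000, y 0.3926 (then +2.0000 / +1.1547)
    (6,6) via y @ 0.3926
    (7,6) via x @ 1.1000  # hit
  → r_1 = 1.1000
beam 2: φ=-45°, α=30°
  direction (0.8660, 0.5000); cell (6,7); t to first gridline: x 0.6351, y 1.3200 (then +1.1547 / +2.0000)
    (7,7) via x @ 0.6351  # hit
  → r_2 = 0.6351
beam 3: φ=45°, α=120°
  direction (-0.5000, 0.8660); cell (6,7); t to first gridline: x 0.9000, y 0.7621 (then +2.0000 / +1.1547)
    (6,8) via y @ 0.7621
    (5,8) via x @ 0.9000  # hit
  → r_3 = 0.9000
beam 4: φ=135°, α=210°
  direction (-0.8660, -0.5000); cell (6,7); t to first gridline: x 0.5196, y 0.6800 (then +1.1547 / +2.0000)
    (5,7) via x @ 0.5196
    (5,6) via y @ 0.6800
    (4,6) via x @ 1.6743
    (4,5) via y @ 2.6800  # hit
  → r_4 = 2.6800

ranges = [1.1000, 0.6351, 0.9000, 2.6800]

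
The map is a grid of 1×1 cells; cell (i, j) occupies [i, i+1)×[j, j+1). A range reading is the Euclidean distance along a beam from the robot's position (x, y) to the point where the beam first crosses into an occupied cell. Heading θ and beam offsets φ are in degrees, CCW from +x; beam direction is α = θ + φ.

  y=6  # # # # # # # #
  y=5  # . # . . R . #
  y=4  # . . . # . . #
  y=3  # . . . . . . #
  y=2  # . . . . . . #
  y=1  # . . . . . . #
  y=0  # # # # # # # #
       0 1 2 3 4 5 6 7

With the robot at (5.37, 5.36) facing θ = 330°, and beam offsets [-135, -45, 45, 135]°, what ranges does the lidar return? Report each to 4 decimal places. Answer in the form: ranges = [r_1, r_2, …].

beam 1: φ=-135°, α=195°
  dir = (cos 195°, sin 195°) = (-0.9659, -0.2588); from cell (5,5)
  next x-line at t=0.3831, next y-line at t=1.3909; Δt_x=1.0353, Δt_y=3.8637
    x: enter (4,5) at t=0.3831
    y: enter (4,4) at t=1.3909 ← occupied
  → r_1 = 1.3909
beam 2: φ=-45°, α=285°
  dir = (cos 285°, sin 285°) = (0.2588, -0.9659); from cell (5,5)
  next x-line at t=2.4341, next y-line at t=0.3727; Δt_x=3.8637, Δt_y=1.0353
    y: enter (5,4) at t=0.3727
    y: enter (5,3) at t=1.4080
    x: enter (6,3) at t=2.4341
    y: enter (6,2) at t=2.4433
    y: enter (6,1) at t=3.4785
    y: enter (6,0) at t=4.5138 ← occupied
  → r_2 = 4.5138
beam 3: φ=45°, α=15°
  dir = (cos 15°, sin 15°) = (0.9659, 0.2588); from cell (5,5)
  next x-line at t=0.6522, next y-line at t=2.4728; Δt_x=1.0353, Δt_y=3.8637
    x: enter (6,5) at t=0.6522
    x: enter (7,5) at t=1.6875 ← occupied
  → r_3 = 1.6875
beam 4: φ=135°, α=105°
  dir = (cos 105°, sin 105°) = (-0.2588, 0.9659); from cell (5,5)
  next x-line at t=1.4296, next y-line at t=0.6626; Δt_x=3.8637, Δt_y=1.0353
    y: enter (5,6) at t=0.6626 ← occupied
  → r_4 = 0.6626

ranges = [1.3909, 4.5138, 1.6875, 0.6626]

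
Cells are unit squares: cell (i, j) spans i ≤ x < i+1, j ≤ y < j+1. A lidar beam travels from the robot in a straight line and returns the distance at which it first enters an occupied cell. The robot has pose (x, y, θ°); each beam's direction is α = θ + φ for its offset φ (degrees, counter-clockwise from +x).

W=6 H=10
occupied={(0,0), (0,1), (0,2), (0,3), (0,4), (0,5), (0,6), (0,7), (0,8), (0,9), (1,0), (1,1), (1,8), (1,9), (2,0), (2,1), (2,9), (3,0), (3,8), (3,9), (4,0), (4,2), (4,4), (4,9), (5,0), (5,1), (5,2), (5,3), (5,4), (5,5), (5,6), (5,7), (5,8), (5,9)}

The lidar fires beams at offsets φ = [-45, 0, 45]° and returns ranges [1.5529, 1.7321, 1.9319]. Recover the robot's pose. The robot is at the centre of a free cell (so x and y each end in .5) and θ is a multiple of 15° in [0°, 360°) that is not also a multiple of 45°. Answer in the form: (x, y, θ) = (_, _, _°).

Enumerate (i+0.5, j+0.5, θ) over the 26 free cells and 16 admissible headings. For each, cast all 3 beams and compare to the given ranges.
  (4.5, 7.5, 240°): beam 1 = 3.6235 ≠ 1.5529 ✗
  (3.5, 5.5, 255°): beam 1 = 2.8868 ≠ 1.5529 ✗
  (3.5, 2.5, 300°): beam 3 = 0.5176 ≠ 1.9319 ✗
  (3.5, 4.5, 150°): beam 1 = 4.6587 ≠ 1.5529 ✗
  …
  (2.5, 3.5, 330°): r_1=1.5529, r_2=1.7321, r_3=1.9319 — all match ✓
No second candidate reproduces the full scan.

(x, y, θ) = (2.5, 3.5, 330°)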